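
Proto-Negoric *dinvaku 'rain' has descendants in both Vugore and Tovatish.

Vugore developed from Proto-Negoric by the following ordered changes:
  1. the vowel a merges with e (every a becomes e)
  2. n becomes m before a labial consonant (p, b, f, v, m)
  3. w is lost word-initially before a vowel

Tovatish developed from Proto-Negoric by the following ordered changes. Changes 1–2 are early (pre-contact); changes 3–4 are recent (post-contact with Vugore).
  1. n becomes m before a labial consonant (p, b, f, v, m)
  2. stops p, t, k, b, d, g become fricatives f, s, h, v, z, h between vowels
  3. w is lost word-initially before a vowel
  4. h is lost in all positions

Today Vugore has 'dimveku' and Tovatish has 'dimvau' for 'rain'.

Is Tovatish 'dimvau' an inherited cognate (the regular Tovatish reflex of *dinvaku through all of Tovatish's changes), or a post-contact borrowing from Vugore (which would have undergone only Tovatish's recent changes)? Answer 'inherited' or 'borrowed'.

If inherited, *dinvaku would pass through all of Tovatish's changes:
Tovatish: *dinvaku > dimvaku > dimvahu > dimvau  (by nasal place assimilation, intervocalic lenition, h-loss)
If borrowed from Vugore 'dimveku' after the early changes, it would undergo only the recent ones:
  rule 3 (glide loss): no change (dimveku)
  rule 4 (h-loss): no change (dimveku)
  ⇒ as a loan: dimveku
Tovatish 'dimvau' matches the inherited outcome exactly, so it is an inherited cognate, not a loan.

inherited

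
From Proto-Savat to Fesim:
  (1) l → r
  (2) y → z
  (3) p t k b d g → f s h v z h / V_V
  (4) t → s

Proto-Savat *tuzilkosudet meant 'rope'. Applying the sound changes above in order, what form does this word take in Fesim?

suzirkosuzes

Fesim: *tuzilkosudet > tuzirkosudet > tuzirkosuzet > suzirkosuzes  (by unconditioned shift, intervocalic lenition, unconditioned shift)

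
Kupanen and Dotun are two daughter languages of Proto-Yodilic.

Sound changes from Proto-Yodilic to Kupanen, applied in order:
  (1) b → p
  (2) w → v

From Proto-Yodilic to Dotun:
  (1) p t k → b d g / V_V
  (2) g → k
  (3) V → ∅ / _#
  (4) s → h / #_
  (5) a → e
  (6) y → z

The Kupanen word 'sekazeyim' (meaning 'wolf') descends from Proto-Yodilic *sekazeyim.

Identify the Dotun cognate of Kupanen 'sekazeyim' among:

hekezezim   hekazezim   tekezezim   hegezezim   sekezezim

hekezezim

Dotun: *sekazeyim > segazeyim > sekazeyim > hekazeyim > hekezeyim > hekezezim  (by intervocalic voicing, unconditioned shift, debuccalisation, vowel merger, unconditioned shift)
The other candidates each miss or misapply at least one Dotun change.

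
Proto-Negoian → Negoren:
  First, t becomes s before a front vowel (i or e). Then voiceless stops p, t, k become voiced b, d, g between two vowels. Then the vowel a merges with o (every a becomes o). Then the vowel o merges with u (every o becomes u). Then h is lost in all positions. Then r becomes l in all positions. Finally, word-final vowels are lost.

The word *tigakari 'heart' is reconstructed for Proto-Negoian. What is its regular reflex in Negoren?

Negoren: *tigakari
  tigakari → sigakari   [palatalisation]
  sigakari → sigagari   [intervocalic voicing]
  sigagari → sigogori   [vowel merger]
  sigogori → siguguri   [vowel merger]
  siguguri (rule 5 does not apply)
  siguguri → siguguli   [unconditioned shift]
  siguguli → sigugul   [apocope]
  giving Negoren sigugul.

sigugul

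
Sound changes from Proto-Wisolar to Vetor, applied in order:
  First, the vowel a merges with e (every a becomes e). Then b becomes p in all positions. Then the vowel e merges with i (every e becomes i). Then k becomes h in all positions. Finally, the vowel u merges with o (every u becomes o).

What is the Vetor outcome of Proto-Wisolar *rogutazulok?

rogotizoloh

Vetor: start from *rogutazulok.
  rule 1 (vowel merger): rogutazulok → rogutezulok
  rule 2: no change — rogutezulok
  rule 3 (vowel merger): rogutezulok → rogutizulok
  rule 4 (unconditioned shift): rogutizulok → rogutizuloh
  rule 5 (vowel merger): rogutizuloh → rogotizoloh
  ⇒ Vetor rogotizoloh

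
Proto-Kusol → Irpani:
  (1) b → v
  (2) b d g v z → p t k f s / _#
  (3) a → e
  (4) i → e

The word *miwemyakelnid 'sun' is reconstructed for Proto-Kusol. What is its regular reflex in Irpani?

mewemyekelnet

Irpani: *miwemyakelnid > miwemyakelnit > miwemyekelnit > mewemyekelnet  (by final devoicing, vowel merger, vowel merger)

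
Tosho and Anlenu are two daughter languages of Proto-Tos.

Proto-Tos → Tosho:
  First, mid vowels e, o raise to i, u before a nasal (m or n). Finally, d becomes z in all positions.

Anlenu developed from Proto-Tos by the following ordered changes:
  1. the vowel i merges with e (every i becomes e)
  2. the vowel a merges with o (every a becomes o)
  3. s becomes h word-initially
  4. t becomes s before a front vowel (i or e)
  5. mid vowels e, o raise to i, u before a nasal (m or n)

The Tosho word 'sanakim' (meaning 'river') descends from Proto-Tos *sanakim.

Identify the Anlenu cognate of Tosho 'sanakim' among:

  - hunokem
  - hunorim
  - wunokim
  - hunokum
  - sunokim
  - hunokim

hunokim

Anlenu: *sanakim > sanakem > sonokem > honokem > hunokim  (by vowel merger, vowel merger, debuccalisation, pre-nasal raising)
Only 'hunokim' matches the regular Anlenu development of *sanakim.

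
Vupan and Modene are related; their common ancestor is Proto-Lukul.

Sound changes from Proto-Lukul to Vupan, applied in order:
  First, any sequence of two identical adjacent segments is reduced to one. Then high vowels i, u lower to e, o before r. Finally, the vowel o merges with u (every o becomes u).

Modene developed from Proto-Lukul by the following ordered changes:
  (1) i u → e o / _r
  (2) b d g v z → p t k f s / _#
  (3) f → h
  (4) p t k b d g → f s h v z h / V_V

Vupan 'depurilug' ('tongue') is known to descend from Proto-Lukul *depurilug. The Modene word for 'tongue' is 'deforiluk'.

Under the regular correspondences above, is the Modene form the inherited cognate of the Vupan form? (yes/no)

Derive the expected Modene reflex of *depurilug:
Modene: *depurilug > deporilug > deporiluk > deforiluk  (by pre-rhotic lowering, final devoicing, intervocalic lenition)
Modene 'deforiluk' matches the regular reflex exactly, so the pair is cognate.

yes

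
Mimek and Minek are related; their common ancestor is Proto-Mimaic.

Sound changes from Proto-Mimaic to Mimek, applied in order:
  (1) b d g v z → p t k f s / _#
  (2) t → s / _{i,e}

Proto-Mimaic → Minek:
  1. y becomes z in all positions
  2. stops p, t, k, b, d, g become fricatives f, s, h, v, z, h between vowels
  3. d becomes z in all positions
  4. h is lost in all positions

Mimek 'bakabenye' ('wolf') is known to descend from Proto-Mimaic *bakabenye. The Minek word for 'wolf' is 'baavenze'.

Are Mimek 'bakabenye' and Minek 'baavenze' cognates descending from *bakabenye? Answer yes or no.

yes

Derive the expected Minek reflex of *bakabenye:
Minek: *bakabenye > bakabenze > bahavenze > baavenze  (by unconditioned shift, intervocalic lenition, h-loss)
Minek 'baavenze' matches the regular reflex exactly, so the pair is cognate.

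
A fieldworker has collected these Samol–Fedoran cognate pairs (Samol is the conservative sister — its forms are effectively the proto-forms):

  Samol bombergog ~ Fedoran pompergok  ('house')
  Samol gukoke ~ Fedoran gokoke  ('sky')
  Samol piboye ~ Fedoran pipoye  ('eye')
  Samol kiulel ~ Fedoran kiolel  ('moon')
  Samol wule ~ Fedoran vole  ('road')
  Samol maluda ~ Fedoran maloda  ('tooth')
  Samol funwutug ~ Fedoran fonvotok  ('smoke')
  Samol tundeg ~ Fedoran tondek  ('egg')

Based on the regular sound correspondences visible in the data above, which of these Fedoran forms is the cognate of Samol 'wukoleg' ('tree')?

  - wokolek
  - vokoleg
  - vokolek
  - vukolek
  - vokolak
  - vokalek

wule ~ vole — Samol w corresponds to Fedoran v word-initially before a back vowel.
gukoke ~ gokoke, wule ~ vole — Samol u corresponds to Fedoran o after a consonant, before a consonant other than r, m, n, p, b, f, v.
bombergog ~ pompergok, funwutug ~ fonvotok — Samol g corresponds to Fedoran k word-finally.
Applying these to Samol 'wukoleg':
  wukoleg → vukoleg   (w→v word-initially before a back vowel)
  vukoleg → vokoleg   (u→o after a consonant, before a consonant other than r, m, n, p, b, f, v)
  vokoleg → vokolek   (g→k word-finally)
So the Fedoran cognate is 'vokolek'.

vokolek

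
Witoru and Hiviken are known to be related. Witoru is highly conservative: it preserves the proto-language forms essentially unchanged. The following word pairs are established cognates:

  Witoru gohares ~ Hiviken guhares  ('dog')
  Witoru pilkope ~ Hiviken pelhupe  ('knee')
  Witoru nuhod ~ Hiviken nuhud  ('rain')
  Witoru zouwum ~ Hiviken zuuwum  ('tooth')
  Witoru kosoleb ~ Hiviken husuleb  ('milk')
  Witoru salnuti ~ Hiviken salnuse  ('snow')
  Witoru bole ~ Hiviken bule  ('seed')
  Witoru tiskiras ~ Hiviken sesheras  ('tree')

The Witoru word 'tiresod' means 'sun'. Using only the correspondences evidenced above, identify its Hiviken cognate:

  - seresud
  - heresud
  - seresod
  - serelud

seresud

tiskiras ~ sesheras — Witoru t corresponds to Hiviken s word-initially before a front vowel.
tiskiras ~ sesheras — Witoru i corresponds to Hiviken e after a consonant, before r.
gohares ~ guhares, nuhod ~ nuhud — Witoru o corresponds to Hiviken u after a consonant, before a consonant other than r, m, n, p, b, f, v.
Applying these to Witoru 'tiresod':
  tiresod → siresod   (t→s word-initially before a front vowel)
  siresod → seresod   (i→e after a consonant, before r)
  seresod → seresud   (o→u after a consonant, before a consonant other than r, m, n, p, b, f, v)
So the Hiviken cognate is 'seresud'.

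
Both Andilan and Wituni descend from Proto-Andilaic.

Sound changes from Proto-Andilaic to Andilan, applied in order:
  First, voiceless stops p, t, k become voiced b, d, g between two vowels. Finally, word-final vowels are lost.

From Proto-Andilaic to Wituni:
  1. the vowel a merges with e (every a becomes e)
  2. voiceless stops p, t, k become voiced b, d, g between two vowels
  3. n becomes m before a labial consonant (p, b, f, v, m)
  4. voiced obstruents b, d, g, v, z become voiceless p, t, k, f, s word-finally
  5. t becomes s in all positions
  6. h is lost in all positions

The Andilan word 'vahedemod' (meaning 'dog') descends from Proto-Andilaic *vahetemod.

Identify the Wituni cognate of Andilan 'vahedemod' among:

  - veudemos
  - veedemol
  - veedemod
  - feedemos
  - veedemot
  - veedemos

veedemos

Wituni: *vahetemod > vehetemod > vehedemod > vehedemot > vehedemos > veedemos  (by vowel merger, intervocalic voicing, final devoicing, unconditioned shift, h-loss)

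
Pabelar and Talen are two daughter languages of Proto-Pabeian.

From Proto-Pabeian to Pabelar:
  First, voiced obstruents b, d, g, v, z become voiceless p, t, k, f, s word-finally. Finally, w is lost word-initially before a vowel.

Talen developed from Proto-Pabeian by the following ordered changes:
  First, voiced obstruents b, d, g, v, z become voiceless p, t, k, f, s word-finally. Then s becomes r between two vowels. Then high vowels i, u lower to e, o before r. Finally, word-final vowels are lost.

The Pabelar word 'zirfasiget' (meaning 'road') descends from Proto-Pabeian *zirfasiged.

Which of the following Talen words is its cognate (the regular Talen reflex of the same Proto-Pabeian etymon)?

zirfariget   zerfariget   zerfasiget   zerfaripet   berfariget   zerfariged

Talen: *zirfasiged
  zirfasiged → zirfasiget   [final devoicing]
  zirfasiget → zirfariget   [rhotacism]
  zirfariget → zerfariget   [pre-rhotic lowering]
  zerfariget (rule 4 does not apply)
  giving Talen zerfariget.

zerfariget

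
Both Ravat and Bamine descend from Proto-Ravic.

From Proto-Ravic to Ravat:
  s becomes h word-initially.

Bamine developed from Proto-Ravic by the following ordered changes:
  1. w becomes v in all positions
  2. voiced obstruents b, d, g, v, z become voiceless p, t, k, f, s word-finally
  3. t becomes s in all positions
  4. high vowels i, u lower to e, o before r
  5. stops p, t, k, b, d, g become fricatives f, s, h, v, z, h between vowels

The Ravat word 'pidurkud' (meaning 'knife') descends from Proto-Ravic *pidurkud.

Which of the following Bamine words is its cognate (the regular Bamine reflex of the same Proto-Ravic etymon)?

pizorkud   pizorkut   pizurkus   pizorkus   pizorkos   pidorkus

pizorkus

Bamine: start from *pidurkud.
  rule 1: no change — pidurkud
  rule 2 (final devoicing): pidurkud → pidurkut
  rule 3 (unconditioned shift): pidurkut → pidurkus
  rule 4 (pre-rhotic lowering): pidurkus → pidorkus
  rule 5 (intervocalic lenition): pidorkus → pizorkus
  ⇒ Bamine pizorkus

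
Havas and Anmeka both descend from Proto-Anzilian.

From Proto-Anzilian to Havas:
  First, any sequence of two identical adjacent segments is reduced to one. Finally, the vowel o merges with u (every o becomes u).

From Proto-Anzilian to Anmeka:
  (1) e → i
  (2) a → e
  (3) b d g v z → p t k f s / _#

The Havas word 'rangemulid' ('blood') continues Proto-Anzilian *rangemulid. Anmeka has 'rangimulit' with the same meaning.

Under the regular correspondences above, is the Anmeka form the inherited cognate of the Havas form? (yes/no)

Derive the expected Anmeka reflex of *rangemulid:
Anmeka: *rangemulid
  rangemulid → rangimulid   [vowel merger]
  rangimulid → rengimulid   [vowel merger]
  rengimulid → rengimulit   [final devoicing]
  giving Anmeka rengimulit.
The regular Anmeka reflex would be 'rengimulit', but the attested form is 'rangimulit'. The correspondence is irregular, so they are not cognates (the Anmeka form has a different source).

no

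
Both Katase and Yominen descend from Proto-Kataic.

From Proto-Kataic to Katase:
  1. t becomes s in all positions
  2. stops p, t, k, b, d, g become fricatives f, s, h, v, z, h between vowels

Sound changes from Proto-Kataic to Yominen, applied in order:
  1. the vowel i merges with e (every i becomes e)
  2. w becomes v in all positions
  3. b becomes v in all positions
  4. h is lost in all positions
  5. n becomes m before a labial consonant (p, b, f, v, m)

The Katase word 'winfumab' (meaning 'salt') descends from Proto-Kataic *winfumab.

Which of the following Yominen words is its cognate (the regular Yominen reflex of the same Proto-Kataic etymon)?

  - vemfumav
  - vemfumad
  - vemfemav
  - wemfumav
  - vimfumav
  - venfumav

Yominen: *winfumab > wenfumab > venfumab > venfumav > vemfumav  (by vowel merger, unconditioned shift, unconditioned shift, nasal place assimilation)

vemfumav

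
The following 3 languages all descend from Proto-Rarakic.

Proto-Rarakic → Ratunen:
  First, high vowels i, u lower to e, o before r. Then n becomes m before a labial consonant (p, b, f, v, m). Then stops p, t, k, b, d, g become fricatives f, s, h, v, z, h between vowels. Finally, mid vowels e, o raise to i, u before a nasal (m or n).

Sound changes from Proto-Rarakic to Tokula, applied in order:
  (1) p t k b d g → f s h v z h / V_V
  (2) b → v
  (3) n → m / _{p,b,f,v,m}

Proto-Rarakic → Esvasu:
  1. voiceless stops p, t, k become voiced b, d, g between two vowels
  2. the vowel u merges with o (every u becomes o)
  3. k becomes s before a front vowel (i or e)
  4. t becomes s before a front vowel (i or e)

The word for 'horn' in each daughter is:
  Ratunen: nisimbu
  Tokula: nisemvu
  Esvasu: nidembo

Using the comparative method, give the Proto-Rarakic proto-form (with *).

Position 4: Ratunen has i, Tokula has e, Esvasu has e. Tokula preserves e here (none of its changes turn any other segment into e), so the proto-segment is *e.
Position 7: Ratunen has u, Tokula has u, Esvasu has o. Tokula preserves u here (none of its changes turn any other segment into u), so the proto-segment is *u.
Position 6: Ratunen has b, Tokula has v, Esvasu has b. Ratunen preserves b here (none of its changes turn any other segment into b), so the proto-segment is *b.
Verify the candidate proto-form against each daughter:
Ratunen: *nitembu > nisembu > nisimbu  (by intervocalic lenition, pre-nasal raising)
Tokula: *nitembu
  nitembu → nisembu   [intervocalic lenition]
  nisembu → nisemvu   [unconditioned shift]
  nisemvu (rule 3 does not apply)
  giving Tokula nisemvu.
Esvasu: *nitembu > nidembu > nidembo  (by intervocalic voicing, vowel merger)
Only *nitembu yields all of Ratunen nisimbu, Tokula nisemvu, Esvasu nidembo.

*nitembu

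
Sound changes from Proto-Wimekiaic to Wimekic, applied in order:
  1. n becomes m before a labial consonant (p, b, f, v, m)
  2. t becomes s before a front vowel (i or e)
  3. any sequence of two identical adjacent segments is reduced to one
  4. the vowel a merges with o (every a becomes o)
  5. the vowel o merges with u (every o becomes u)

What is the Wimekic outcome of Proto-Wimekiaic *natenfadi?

Wimekic: *natenfadi
  natenfadi → natemfadi   [nasal place assimilation]
  natemfadi → nasemfadi   [palatalisation]
  nasemfadi (rule 3 does not apply)
  nasemfadi → nosemfodi   [vowel merger]
  nosemfodi → nusemfudi   [vowel merger]
  giving Wimekic nusemfudi.

nusemfudi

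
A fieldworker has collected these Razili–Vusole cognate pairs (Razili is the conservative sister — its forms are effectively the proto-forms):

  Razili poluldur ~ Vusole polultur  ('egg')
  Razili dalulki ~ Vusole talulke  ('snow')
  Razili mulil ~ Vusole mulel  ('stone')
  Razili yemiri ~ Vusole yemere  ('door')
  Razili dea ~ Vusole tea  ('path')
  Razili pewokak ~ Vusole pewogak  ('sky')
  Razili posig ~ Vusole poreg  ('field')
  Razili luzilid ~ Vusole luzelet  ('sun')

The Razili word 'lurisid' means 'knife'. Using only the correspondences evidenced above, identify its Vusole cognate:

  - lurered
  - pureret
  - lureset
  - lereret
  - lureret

lureret

mulil ~ mulel, posig ~ poreg — Razili i corresponds to Vusole e after a consonant, before a consonant other than r, m, n, p, b, f, v.
posig ~ poreg — Razili s corresponds to Vusole r between vowels (before a front vowel).
luzilid ~ luzelet — Razili d corresponds to Vusole t word-finally.
Applying these to Razili 'lurisid':
  lurisid → luresid   (i→e after a consonant, before a consonant other than r, m, n, p, b, f, v)
  luresid → lurerid   (s→r between vowels (before a front vowel))
  lurerid → lurered   (i→e after a consonant, before a consonant other than r, m, n, p, b, f, v)
  lurered → lureret   (d→t word-finally)
So the Vusole cognate is 'lureret'.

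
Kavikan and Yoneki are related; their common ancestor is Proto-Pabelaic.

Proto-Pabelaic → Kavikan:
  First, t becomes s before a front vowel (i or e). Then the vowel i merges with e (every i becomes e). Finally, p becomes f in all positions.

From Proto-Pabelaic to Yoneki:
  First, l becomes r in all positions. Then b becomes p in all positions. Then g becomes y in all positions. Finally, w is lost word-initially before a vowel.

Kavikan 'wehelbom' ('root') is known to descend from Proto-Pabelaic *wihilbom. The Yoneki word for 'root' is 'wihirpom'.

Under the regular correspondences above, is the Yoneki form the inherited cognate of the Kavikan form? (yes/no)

Derive the expected Yoneki reflex of *wihilbom:
Yoneki: *wihilbom
  wihilbom → wihirbom   [unconditioned shift]
  wihirbom → wihirpom   [unconditioned shift]
  wihirpom (rule 3 does not apply)
  wihirpom → ihirpom   [glide loss]
  giving Yoneki ihirpom.
The regular Yoneki reflex would be 'ihirpom', but the attested form is 'wihirpom'. The correspondence is irregular, so they are not cognates (the Yoneki form has a different source).

no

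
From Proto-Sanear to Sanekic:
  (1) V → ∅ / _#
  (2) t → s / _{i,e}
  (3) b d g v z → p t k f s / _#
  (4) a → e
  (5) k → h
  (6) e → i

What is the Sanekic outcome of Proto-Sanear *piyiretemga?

piyirisimh

Sanekic: start from *piyiretemga.
  rule 1 (apocope): piyiretemga → piyiretemg
  rule 2 (palatalisation): piyiretemg → piyiresemg
  rule 3 (final devoicing): piyiresemg → piyiresemk
  rule 4: no change — piyiresemk
  rule 5 (unconditioned shift): piyiresemk → piyiresemh
  rule 6 (vowel merger): piyiresemh → piyirisimh
  ⇒ Sanekic piyirisimh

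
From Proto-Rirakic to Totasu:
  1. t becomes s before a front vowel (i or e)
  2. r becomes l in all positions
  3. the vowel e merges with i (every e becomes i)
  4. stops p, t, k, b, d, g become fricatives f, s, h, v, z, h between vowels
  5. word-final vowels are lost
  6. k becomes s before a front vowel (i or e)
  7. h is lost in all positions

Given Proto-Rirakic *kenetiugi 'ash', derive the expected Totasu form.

Totasu: *kenetiugi
  kenetiugi → kenesiugi   [palatalisation]
  kenesiugi (rule 2 does not apply)
  kenesiugi → kinisiugi   [vowel merger]
  kinisiugi → kinisiuhi   [intervocalic lenition]
  kinisiuhi → kinisiuh   [apocope]
  kinisiuh → sinisiuh   [palatalisation]
  sinisiuh → sinisiu   [h-loss]
  giving Totasu sinisiu.

sinisiu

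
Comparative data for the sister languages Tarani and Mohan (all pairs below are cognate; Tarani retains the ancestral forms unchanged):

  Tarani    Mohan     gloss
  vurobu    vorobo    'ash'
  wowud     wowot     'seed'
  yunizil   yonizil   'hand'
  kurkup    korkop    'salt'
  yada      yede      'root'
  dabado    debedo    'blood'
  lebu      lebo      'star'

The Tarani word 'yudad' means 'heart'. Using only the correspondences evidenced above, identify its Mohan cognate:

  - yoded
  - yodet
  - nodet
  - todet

wowud ~ wowot — Tarani u corresponds to Mohan o after a consonant, before a consonant other than r, m, n, p, b, f, v.
yada ~ yede, dabado ~ debedo — Tarani a corresponds to Mohan e after a consonant, before a consonant other than r, m, n, p, b, f, v.
wowud ~ wowot — Tarani d corresponds to Mohan t word-finally.
Applying these to Tarani 'yudad':
  yudad → yodad   (u→o after a consonant, before a consonant other than r, m, n, p, b, f, v)
  yodad → yoded   (a→e after a consonant, before a consonant other than r, m, n, p, b, f, v)
  yoded → yodet   (d→t word-finally)
So the Mohan cognate is 'yodet'.

yodet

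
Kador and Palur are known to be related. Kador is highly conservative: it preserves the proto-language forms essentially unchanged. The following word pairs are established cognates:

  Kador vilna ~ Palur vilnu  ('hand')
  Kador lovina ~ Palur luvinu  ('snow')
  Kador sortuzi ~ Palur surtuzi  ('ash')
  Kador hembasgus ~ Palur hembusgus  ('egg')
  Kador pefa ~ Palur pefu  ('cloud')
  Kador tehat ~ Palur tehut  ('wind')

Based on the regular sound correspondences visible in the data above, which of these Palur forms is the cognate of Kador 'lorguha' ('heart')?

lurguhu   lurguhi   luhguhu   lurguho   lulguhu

sortuzi ~ surtuzi — Kador o corresponds to Palur u after a consonant, before r.
vilna ~ vilnu, lovina ~ luvinu — Kador a corresponds to Palur u word-finally.
Applying these to Kador 'lorguha':
  lorguha → lurguha   (o→u after a consonant, before r)
  lurguha → lurguhu   (a→u word-finally)
So the Palur cognate is 'lurguhu'.

lurguhu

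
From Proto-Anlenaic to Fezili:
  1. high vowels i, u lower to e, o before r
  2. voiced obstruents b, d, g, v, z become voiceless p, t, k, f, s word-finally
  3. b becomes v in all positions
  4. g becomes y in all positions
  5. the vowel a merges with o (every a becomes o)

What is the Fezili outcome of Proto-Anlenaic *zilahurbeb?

Fezili: *zilahurbeb > zilahorbeb > zilahorbep > zilahorvep > zilohorvep  (by pre-rhotic lowering, final devoicing, unconditioned shift, vowel merger)

zilohorvep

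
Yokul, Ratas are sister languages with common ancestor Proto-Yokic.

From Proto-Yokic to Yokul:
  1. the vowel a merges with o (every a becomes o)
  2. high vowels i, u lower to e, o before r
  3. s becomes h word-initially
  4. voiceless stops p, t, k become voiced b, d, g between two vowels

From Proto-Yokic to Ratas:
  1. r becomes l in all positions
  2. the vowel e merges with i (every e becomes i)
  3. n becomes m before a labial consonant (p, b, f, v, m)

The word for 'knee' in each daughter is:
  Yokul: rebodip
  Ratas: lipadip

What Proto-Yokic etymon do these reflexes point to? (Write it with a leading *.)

Position 2: Yokul has e, Ratas has i. Taking the neighbouring segments as reconstructed: Yokul e can only go back to *e; Ratas i could go back to *e or *i — the one source consistent with every daughter is *e.
Position 4: Yokul has o, Ratas has a. Ratas preserves a here (none of its changes turn any other segment into a), so the proto-segment is *a.
Position 1: Yokul has r, Ratas has l. Yokul preserves r here (none of its changes turn any other segment into r), so the proto-segment is *r.
Continuing position by position gives *repadip; check it forward:
Yokul: *repadip
  repadip → repodip   [vowel merger]
  repodip (rule 2 does not apply)
  repodip (rule 3 does not apply)
  repodip → rebodip   [intervocalic voicing]
  giving Yokul rebodip.
Ratas: start from *repadip.
  rule 1 (unconditioned shift): repadip → lepadip
  rule 2 (vowel merger): lepadip → lipadip
  rule 3: no change — lipadip
  ⇒ Ratas lipadip
*repadip is the unique common source.

*repadip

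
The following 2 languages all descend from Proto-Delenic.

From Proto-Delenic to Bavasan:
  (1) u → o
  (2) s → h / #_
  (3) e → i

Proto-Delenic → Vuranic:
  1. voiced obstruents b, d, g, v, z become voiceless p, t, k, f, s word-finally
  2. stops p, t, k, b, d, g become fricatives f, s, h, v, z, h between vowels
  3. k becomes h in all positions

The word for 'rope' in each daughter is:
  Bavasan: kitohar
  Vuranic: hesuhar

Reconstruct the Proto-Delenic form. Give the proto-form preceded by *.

*ketuhar

Position 3: Bavasan has t, Vuranic has s. Bavasan preserves t here (none of its changes turn any other segment into t), so the proto-segment is *t.
Position 4: Bavasan has o, Vuranic has u. Vuranic preserves u here (none of its changes turn any other segment into u), so the proto-segment is *u.
Continuing position by position gives *ketuhar; check it forward:
Bavasan: *ketuhar
  ketuhar → ketohar   [vowel merger]
  ketohar (rule 2 does not apply)
  ketohar → kitohar   [vowel merger]
  giving Bavasan kitohar.
Vuranic: *ketuhar
  ketuhar (rule 1 does not apply)
  ketuhar → kesuhar   [intervocalic lenition]
  kesuhar → hesuhar   [unconditioned shift]
  giving Vuranic hesuhar.
No other proto-form is consistent with every reflex, so the reconstruction is *ketuhar.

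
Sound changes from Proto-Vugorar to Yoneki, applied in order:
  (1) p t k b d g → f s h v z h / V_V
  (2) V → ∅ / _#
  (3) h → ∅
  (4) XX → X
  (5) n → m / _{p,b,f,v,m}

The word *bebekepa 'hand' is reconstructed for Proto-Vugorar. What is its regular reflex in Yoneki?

bevef

Yoneki: start from *bebekepa.
  rule 1 (intervocalic lenition): bebekepa → bevehefa
  rule 2 (apocope): bevehefa → bevehef
  rule 3 (h-loss): bevehef → beveef
  rule 4 (degemination): beveef → bevef
  rule 5: no change — bevef
  ⇒ Yoneki bevef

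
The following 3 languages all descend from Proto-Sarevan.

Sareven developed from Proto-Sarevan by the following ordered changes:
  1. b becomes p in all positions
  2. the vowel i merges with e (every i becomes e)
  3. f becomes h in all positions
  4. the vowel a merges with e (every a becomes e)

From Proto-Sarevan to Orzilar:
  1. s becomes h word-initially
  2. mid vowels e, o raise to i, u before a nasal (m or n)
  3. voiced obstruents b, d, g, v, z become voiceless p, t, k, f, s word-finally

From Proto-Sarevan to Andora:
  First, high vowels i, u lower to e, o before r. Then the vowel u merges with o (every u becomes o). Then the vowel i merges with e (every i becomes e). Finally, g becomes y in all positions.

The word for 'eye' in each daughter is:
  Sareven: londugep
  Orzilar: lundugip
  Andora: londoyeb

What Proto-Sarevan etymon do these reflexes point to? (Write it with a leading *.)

*londugib

Position 5: Sareven has u, Orzilar has u, Andora has o. Sareven preserves u here (none of its changes turn any other segment into u), so the proto-segment is *u.
Position 7: Sareven has e, Orzilar has i, Andora has e. Taking the neighbouring segments as reconstructed: Sareven e could go back to *a or *e or *i; Orzilar i can only go back to *i; Andora e could go back to *e or *i — the one source consistent with every daughter is *i.
Continuing position by position gives *londugib; check it forward:
Sareven: *londugib
  londugib → londugip   [unconditioned shift]
  londugip → londugep   [vowel merger]
  londugep (rule 3 does not apply)
  londugep (rule 4 does not apply)
  giving Sareven londugep.
Orzilar: *londugib
  londugib (rule 1 does not apply)
  londugib → lundugib   [pre-nasal raising]
  lundugib → lundugip   [final devoicing]
  giving Orzilar lundugip.
Andora: *londugib
  londugib (rule 1 does not apply)
  londugib → londogib   [vowel merger]
  londogib → londogeb   [vowel merger]
  londogeb → londoyeb   [unconditioned shift]
  giving Andora londoyeb.
No other proto-form is consistent with every reflex, so the reconstruction is *londugib.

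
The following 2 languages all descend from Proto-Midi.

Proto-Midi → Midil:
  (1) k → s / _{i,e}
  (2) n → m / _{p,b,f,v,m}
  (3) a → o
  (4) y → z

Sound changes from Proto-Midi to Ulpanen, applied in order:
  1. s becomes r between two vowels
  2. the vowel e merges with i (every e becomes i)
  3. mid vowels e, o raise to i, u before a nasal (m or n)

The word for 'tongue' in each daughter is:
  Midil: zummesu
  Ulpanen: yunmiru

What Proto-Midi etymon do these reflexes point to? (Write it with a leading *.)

*yunmesu

Position 3: Midil has m, Ulpanen has n. Ulpanen preserves n here (none of its changes turn any other segment into n), so the proto-segment is *n.
Position 1: Midil has z, Ulpanen has y. Ulpanen preserves y here (none of its changes turn any other segment into y), so the proto-segment is *y.
Position 6: Midil has s, Ulpanen has r. Taking the neighbouring segments as reconstructed: Midil s can only go back to *s; Ulpanen r could go back to *s or *r — the one source consistent with every daughter is *s.
This points to *yunmesu. Verify forward in each daughter:
Midil: *yunmesu
  yunmesu (rule 1 does not apply)
  yunmesu → yummesu   [nasal place assimilation]
  yummesu (rule 3 does not apply)
  yummesu → zummesu   [unconditioned shift]
  giving Midil zummesu.
Ulpanen: *yunmesu
  yunmesu → yunmeru   [rhotacism]
  yunmeru → yunmiru   [vowel merger]
  yunmiru (rule 3 does not apply)
  giving Ulpanen yunmiru.
*yunmesu is the unique common source.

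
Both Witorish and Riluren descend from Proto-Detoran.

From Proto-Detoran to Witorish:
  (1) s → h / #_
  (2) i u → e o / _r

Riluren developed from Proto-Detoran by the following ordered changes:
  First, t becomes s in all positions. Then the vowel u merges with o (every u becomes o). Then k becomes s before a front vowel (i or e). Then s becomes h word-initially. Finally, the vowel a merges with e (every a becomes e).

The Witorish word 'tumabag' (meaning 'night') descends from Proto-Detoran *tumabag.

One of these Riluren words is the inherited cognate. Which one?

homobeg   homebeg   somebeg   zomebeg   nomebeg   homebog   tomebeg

homebeg

Riluren: *tumabag
  tumabag → sumabag   [unconditioned shift]
  sumabag → somabag   [vowel merger]
  somabag (rule 3 does not apply)
  somabag → homabag   [debuccalisation]
  homabag → homebeg   [vowel merger]
  giving Riluren homebeg.
Among the options, 'homebeg' alone shows every Riluren change applied in order.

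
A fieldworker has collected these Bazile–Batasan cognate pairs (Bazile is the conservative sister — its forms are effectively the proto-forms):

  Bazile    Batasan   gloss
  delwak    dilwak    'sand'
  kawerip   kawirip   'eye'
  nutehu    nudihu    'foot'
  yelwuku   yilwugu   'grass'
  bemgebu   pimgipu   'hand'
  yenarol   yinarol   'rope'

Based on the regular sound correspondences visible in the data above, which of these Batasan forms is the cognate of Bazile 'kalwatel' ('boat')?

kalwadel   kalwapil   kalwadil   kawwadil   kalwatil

kalwadil

nutehu ~ nudihu — Bazile t corresponds to Batasan d between vowels (before a front vowel).
delwak ~ dilwak, nutehu ~ nudihu — Bazile e corresponds to Batasan i after a consonant, before a consonant other than r, m, n, p, b, f, v.
Applying these to Bazile 'kalwatel':
  kalwatel → kalwadel   (t→d between vowels (before a front vowel))
  kalwadel → kalwadil   (e→i after a consonant, before a consonant other than r, m, n, p, b, f, v)
So the Batasan cognate is 'kalwadil'.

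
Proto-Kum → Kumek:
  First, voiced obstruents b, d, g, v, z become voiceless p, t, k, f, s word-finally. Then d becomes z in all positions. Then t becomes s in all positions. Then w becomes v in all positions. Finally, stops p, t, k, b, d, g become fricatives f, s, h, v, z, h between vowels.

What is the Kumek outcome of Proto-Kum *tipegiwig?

Kumek: *tipegiwig > tipegiwik > sipegiwik > sipegivik > sifehivik  (by final devoicing, unconditioned shift, unconditioned shift, intervocalic lenition)

sifehivik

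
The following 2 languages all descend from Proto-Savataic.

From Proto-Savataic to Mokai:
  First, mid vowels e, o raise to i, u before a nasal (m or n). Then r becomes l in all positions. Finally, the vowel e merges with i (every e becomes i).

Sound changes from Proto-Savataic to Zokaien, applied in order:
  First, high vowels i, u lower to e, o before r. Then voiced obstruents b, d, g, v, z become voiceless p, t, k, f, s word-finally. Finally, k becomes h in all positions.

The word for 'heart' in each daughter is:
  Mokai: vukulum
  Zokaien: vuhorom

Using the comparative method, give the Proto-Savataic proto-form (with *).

Position 4: Mokai has u, Zokaien has o. Taking the neighbouring segments as reconstructed: Mokai u can only go back to *u; Zokaien o could go back to *o or *u — the one source consistent with every daughter is *u.
Position 5: Mokai has l, Zokaien has r. Zokaien preserves r here (none of its changes turn any other segment into r), so the proto-segment is *r.
This points to *vukurom. Verify forward in each daughter:
Mokai: *vukurom > vukurum > vukulum  (by pre-nasal raising, unconditioned shift)
Zokaien: start from *vukurom.
  rule 1 (pre-rhotic lowering): vukurom → vukorom
  rule 2: no change — vukorom
  rule 3 (unconditioned shift): vukorom → vuhorom
  ⇒ Zokaien vuhorom
*vukurom is the unique common source.

*vukurom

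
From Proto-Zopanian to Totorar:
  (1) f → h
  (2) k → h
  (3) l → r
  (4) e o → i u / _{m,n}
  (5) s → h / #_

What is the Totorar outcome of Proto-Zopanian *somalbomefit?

humarbumehit

Totorar: *somalbomefit > somalbomehit > somarbomehit > sumarbumehit > humarbumehit  (by unconditioned shift, unconditioned shift, pre-nasal raising, debuccalisation)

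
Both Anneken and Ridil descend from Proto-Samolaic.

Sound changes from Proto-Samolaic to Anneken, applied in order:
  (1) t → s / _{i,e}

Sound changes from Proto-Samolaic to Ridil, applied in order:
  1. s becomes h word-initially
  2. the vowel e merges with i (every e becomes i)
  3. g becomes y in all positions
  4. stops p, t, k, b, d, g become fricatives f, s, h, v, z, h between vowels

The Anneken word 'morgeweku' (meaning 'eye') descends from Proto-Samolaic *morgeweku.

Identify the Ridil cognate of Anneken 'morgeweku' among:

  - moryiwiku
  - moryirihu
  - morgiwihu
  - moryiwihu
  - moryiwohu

moryiwihu

Ridil: *morgeweku > morgiwiku > moryiwiku > moryiwihu  (by vowel merger, unconditioned shift, intervocalic lenition)
Only 'moryiwihu' matches the regular Ridil development of *morgeweku.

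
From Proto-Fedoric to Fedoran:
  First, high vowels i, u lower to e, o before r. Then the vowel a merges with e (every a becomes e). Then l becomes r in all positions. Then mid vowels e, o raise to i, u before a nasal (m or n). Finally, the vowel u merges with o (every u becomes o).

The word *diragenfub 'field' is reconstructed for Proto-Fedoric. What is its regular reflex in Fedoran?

Fedoran: *diragenfub > deragenfub > deregenfub > dereginfub > dereginfob  (by pre-rhotic lowering, vowel merger, pre-nasal raising, vowel merger)

dereginfob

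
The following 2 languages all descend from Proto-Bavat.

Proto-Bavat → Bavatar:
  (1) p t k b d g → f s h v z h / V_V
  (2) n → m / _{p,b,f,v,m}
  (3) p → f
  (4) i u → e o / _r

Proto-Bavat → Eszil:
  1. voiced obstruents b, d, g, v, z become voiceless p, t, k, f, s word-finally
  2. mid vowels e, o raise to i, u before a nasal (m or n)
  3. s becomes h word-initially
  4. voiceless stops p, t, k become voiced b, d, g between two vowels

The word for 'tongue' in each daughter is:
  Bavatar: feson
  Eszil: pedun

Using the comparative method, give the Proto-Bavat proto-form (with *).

Position 1: Bavatar has f, Eszil has p. Taking the neighbouring segments as reconstructed: Bavatar f could go back to *p or *f; Eszil p can only go back to *p — the one source consistent with every daughter is *p.
Position 3: Bavatar has s, Eszil has d. Taking the neighbouring segments as reconstructed: Bavatar s could go back to *t or *s; Eszil d could go back to *t or *d — the one source consistent with every daughter is *t.
Position 4: Bavatar has o, Eszil has u. Taking the neighbouring segments as reconstructed: Bavatar o can only go back to *o; Eszil u could go back to *o or *u — the one source consistent with every daughter is *o.
Continuing position by position gives *peton; check it forward:
Bavatar: start from *peton.
  rule 1 (intervocalic lenition): peton → peson
  rule 2: no change — peson
  rule 3 (unconditioned shift): peson → feson
  rule 4: no change — feson
  ⇒ Bavatar feson
Eszil: *peton
  peton (rule 1 does not apply)
  peton → petun   [pre-nasal raising]
  petun (rule 3 does not apply)
  petun → pedun   [intervocalic voicing]
  giving Eszil pedun.
No other proto-form is consistent with every reflex, so the reconstruction is *peton.

*peton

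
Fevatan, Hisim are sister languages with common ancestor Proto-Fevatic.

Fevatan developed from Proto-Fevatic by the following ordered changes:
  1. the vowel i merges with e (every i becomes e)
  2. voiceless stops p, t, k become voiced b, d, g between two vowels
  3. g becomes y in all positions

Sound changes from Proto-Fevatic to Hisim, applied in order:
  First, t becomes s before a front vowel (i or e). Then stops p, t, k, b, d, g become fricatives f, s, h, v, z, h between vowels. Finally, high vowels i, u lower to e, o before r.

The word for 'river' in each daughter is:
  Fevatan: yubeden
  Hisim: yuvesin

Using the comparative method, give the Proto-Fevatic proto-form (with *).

*yubetin

Position 6: Fevatan has e, Hisim has i. Hisim preserves i here (none of its changes turn any other segment into i), so the proto-segment is *i.
Position 5: Fevatan has d, Hisim has s. Taking the neighbouring segments as reconstructed: Fevatan d could go back to *t or *d; Hisim s could go back to *t or *s — the one source consistent with every daughter is *t.
Verify the candidate proto-form against each daughter:
Fevatan: start from *yubetin.
  rule 1 (vowel merger): yubetin → yubeten
  rule 2 (intervocalic voicing): yubeten → yubeden
  rule 3: no change — yubeden
  ⇒ Fevatan yubeden
Hisim: start from *yubetin.
  rule 1 (palatalisation): yubetin → yubesin
  rule 2 (intervocalic lenition): yubesin → yuvesin
  rule 3: no change — yuvesin
  ⇒ Hisim yuvesin
Only *yubetin yields all of Fevatan yubeden, Hisim yuvesin.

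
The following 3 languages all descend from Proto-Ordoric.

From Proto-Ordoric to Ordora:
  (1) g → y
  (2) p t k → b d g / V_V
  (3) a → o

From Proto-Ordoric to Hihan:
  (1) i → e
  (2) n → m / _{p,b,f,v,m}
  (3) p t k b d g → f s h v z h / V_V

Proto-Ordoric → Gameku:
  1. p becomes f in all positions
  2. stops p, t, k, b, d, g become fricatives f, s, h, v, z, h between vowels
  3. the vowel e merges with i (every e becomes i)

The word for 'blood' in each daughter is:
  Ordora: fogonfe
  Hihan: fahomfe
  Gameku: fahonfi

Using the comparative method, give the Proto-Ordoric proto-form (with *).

*fakonfe

Position 2: Ordora has o, Hihan has a, Gameku has a. Hihan preserves a here (none of its changes turn any other segment into a), so the proto-segment is *a.
Position 3: Ordora has g, Hihan has h, Gameku has h. In Ordora, g can only continue *k, so the proto-segment is *k.
Verify the candidate proto-form against each daughter:
Ordora: *fakonfe
  fakonfe (rule 1 does not apply)
  fakonfe → fagonfe   [intervocalic voicing]
  fagonfe → fogonfe   [vowel merger]
  giving Ordora fogonfe.
Hihan: *fakonfe > fakomfe > fahomfe  (by nasal place assimilation, intervocalic lenition)
Gameku: *fakonfe > fahonfe > fahonfi  (by intervocalic lenition, vowel merger)
No other proto-form is consistent with every reflex, so the reconstruction is *fakonfe.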